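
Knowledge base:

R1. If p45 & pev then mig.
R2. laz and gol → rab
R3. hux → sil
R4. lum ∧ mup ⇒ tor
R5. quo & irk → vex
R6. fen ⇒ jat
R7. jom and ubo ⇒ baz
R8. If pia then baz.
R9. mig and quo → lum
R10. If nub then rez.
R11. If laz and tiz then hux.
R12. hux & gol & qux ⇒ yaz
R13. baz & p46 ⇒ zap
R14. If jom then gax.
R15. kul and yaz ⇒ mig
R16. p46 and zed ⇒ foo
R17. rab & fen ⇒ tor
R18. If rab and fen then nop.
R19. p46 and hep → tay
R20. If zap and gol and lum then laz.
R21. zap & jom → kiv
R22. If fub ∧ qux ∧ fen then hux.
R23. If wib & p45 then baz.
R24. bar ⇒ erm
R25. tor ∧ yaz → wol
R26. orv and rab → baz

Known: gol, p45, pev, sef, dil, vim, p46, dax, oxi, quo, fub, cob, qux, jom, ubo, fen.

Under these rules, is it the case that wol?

Yes

mig  (by R1: p45, pev)
baz  (by R7: jom, ubo)
lum  (by R9: mig, quo)
zap  (by R13: baz, p46)
laz  (by R20: zap, gol, lum)
hux  (by R22: fub, qux, fen)
rab  (by R2: laz, gol)
yaz  (by R12: hux, gol, qux)
tor  (by R17: rab, fen)
wol  (by R25: tor, yaz)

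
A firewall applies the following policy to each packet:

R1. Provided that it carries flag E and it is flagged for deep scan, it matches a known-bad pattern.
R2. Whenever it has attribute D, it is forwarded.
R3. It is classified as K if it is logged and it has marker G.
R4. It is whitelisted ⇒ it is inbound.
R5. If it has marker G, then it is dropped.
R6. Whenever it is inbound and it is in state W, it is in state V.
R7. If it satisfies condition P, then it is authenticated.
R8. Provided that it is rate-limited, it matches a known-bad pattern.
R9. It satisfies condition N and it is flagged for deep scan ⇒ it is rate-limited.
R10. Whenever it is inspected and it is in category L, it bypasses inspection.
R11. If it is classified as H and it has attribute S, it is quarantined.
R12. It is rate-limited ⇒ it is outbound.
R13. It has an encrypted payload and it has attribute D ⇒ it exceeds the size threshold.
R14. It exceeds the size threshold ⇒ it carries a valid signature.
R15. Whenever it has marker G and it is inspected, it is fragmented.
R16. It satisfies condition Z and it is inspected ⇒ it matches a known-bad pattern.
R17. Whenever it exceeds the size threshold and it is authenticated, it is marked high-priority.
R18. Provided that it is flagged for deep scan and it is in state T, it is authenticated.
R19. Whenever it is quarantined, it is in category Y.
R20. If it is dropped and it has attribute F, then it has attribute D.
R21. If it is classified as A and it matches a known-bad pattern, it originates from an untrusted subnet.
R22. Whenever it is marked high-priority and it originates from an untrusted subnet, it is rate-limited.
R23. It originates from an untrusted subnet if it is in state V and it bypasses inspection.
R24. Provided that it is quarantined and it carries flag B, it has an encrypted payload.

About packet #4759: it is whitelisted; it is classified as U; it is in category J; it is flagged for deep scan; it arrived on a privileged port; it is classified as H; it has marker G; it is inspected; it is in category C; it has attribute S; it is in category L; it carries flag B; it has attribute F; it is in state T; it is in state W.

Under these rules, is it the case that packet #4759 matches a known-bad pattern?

Yes

By R4 (it is whitelisted): it is inbound.
By R5 (it has marker G): it is dropped.
By R6 (it is inbound, it is in state W): it is in state V.
By R10 (it is inspected, it is in category L): it bypasses inspection.
By R11 (it is classified as H, it has attribute S): it is quarantined.
By R18 (it is flagged for deep scan, it is in state T): it is authenticated.
By R20 (it is dropped, it has attribute F): it has attribute D.
By R23 (it is in state V, it bypasses inspection): it originates from an untrusted subnet.
By R24 (it is quarantined, it carries flag B): it has an encrypted payload.
By R13 (it has an encrypted payload, it has attribute D): it exceeds the size threshold.
By R17 (it exceeds the size threshold, it is authenticated): it is marked high-priority.
By R22 (it is marked high-priority, it originates from an untrusted subnet): it is rate-limited.
By R8 (it is rate-limited): it matches a known-bad pattern.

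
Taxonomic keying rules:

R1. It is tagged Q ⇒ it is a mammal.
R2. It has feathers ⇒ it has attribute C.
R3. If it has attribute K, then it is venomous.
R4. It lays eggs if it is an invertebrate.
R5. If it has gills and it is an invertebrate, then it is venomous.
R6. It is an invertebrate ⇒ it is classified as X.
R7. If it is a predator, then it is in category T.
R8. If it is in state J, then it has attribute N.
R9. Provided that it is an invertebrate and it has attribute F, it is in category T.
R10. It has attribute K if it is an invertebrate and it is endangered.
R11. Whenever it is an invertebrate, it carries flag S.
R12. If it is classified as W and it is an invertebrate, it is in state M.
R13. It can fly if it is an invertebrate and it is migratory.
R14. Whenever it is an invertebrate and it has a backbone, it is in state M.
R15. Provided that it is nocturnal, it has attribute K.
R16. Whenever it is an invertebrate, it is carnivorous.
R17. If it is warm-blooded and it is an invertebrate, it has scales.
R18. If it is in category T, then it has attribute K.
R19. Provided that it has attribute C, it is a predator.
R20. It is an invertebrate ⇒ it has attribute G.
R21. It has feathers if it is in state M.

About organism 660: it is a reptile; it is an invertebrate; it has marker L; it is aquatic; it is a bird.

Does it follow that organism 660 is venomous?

No

Forward chaining from the given facts derives: lays eggs, is classified as X, carries flag S, is carnivorous, has attribute G.
Rules concluding "it is venomous": R3 needs "it has attribute K"; R5 needs "it has gills" — none of these are established.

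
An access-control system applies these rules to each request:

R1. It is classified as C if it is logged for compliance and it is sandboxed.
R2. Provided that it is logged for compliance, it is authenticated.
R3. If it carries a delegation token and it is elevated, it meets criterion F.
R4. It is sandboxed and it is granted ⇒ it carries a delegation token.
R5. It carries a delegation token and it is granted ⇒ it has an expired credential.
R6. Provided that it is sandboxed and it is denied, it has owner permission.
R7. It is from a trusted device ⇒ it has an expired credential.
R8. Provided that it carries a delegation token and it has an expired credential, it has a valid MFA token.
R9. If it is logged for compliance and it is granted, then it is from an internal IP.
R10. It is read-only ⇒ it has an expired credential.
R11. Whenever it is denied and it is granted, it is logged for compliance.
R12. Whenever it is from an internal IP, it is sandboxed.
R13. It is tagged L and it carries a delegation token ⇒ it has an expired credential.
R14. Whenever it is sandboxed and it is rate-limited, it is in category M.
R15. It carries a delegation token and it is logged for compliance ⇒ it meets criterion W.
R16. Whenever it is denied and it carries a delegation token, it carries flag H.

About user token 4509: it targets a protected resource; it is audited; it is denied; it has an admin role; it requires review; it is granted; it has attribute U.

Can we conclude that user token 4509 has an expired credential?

By R11 (it is denied, it is granted): it is logged for compliance.
By R9 (it is logged for compliance, it is granted): it is from an internal IP.
By R12 (it is from an internal IP): it is sandboxed.
By R4 (it is sandboxed, it is granted): it carries a delegation token.
By R5 (it carries a delegation token, it is granted): it has an expired credential.

Yes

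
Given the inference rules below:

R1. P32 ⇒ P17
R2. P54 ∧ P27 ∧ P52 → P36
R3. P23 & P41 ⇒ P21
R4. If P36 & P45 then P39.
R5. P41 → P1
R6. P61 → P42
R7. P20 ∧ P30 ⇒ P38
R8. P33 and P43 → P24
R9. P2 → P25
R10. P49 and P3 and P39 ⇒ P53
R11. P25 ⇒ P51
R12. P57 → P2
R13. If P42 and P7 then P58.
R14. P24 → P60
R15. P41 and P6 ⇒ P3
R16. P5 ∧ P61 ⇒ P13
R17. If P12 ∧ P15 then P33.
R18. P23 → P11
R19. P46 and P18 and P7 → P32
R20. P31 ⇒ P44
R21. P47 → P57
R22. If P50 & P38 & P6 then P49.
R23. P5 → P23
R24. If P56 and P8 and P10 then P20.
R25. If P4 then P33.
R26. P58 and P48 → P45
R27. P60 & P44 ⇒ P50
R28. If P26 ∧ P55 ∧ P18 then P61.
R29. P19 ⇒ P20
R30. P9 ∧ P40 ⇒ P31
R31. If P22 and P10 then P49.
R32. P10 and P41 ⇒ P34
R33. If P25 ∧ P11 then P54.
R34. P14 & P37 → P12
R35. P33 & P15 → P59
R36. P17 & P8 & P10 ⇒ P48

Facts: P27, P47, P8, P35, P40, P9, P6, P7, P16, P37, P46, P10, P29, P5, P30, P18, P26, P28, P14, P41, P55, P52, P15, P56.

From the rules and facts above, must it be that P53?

Forward chaining from the given facts derives: P1, P3, P32, P57, P23, P20, P61, P31, P34, P12, P17, P21, P42, P38, P2, P58, P13, P33, P11, P44, P59, P48, P25, P51, P45, P54, P36, P39.
The only rule concluding P53 is R10, which needs P49; that is never established.

No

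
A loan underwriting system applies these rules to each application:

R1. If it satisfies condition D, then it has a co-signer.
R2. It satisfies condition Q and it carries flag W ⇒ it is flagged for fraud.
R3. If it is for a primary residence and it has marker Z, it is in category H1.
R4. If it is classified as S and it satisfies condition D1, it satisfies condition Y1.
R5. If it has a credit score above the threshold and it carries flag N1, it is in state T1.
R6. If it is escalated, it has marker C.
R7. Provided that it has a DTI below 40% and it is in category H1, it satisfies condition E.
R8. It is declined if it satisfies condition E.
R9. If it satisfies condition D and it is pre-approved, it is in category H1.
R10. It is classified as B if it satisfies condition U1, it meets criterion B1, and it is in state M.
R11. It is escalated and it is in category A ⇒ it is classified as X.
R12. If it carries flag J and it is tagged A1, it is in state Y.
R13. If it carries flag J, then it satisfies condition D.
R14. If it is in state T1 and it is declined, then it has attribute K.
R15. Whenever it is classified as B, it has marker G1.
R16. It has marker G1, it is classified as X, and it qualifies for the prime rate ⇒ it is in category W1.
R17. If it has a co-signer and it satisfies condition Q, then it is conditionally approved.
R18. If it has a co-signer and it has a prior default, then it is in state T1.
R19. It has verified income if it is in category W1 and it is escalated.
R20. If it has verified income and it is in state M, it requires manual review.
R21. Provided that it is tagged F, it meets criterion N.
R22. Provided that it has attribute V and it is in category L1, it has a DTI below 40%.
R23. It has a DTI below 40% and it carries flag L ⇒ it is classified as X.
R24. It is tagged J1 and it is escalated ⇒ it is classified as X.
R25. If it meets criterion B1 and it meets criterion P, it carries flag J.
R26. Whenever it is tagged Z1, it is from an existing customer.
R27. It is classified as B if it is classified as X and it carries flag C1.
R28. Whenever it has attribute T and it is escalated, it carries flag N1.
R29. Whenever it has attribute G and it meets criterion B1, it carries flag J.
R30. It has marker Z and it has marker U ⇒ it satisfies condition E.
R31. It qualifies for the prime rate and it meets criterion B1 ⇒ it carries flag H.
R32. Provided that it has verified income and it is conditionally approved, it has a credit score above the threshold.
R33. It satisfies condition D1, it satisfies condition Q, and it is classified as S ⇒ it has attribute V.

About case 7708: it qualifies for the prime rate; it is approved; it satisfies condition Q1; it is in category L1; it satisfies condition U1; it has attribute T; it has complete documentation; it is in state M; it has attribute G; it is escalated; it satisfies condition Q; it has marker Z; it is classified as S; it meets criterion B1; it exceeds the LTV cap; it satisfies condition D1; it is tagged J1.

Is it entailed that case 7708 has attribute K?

No

Forward chaining from the given facts derives: satisfies condition Y1, has marker C, is classified as B, has marker G1, is classified as X, carries flag N1, carries flag J, carries flag H, has attribute V, satisfies condition D, is in category W1, has verified income, requires manual review, has a DTI below 40%, has a co-signer, is conditionally approved, has a credit score above the threshold, is in state T1.
The only rule concluding "it has attribute K" is R14, which needs "it is declined"; that is never established.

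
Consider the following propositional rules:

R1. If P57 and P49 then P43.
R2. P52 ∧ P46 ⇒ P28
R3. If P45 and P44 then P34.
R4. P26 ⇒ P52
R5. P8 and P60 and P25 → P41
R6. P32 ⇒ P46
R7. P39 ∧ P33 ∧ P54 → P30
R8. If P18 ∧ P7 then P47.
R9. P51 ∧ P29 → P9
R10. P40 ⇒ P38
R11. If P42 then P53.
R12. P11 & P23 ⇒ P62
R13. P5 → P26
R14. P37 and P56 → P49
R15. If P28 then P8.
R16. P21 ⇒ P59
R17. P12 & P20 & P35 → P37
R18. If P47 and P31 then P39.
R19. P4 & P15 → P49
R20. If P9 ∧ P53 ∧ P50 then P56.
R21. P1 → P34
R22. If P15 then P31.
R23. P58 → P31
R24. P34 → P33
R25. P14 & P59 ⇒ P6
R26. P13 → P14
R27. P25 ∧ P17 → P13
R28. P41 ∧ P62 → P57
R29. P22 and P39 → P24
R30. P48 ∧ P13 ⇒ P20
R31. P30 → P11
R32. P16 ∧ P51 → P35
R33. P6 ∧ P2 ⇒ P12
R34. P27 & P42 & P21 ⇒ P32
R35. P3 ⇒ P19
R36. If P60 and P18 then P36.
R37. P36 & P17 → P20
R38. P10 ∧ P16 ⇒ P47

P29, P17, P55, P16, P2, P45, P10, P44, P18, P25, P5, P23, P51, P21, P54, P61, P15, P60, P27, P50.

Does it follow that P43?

Forward chaining from the given facts derives: P34, P9, P26, P59, P31, P33, P13, P35, P36, P20, P47, P52, P39, P14, P30, P6, P11, P12, P62, P37.
The only rule concluding P43 is R1, which needs P57; that is never established.

No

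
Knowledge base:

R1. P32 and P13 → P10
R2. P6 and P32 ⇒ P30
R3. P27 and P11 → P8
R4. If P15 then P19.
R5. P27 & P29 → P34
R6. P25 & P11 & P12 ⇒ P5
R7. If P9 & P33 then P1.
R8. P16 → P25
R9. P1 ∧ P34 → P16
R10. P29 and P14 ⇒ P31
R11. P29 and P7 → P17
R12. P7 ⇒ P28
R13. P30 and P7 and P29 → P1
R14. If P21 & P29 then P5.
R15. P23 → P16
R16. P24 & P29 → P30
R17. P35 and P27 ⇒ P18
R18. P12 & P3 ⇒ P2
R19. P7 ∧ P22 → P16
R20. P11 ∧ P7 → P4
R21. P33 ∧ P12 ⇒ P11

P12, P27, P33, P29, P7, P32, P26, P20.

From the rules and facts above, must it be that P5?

No

Forward chaining from the given facts derives: P34, P17, P28, P11, P8, P4.
Rules concluding P5: R6 needs P25; R14 needs P21 — none of these are established.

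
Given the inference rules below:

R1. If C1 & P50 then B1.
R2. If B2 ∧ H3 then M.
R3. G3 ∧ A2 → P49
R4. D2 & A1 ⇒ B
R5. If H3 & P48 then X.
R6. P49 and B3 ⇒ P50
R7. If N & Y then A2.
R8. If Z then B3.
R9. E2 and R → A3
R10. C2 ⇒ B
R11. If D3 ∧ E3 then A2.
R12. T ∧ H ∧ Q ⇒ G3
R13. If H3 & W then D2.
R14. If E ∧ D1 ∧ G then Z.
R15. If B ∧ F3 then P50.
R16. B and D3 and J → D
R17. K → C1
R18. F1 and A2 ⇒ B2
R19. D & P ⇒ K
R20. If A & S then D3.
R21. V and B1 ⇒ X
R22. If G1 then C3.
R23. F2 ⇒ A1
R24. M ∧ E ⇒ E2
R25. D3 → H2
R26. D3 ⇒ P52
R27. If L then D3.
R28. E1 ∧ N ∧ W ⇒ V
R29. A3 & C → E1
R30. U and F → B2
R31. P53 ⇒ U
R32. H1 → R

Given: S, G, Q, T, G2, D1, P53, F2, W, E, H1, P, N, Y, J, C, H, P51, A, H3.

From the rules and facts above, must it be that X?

Forward chaining from the given facts derives: A2, G3, D2, Z, D3, A1, H2, P52, U, R, P49, B, B3, D, K, P50, C1, B1.
Rules concluding X: R5 needs P48; R21 needs V — none of these are established.

No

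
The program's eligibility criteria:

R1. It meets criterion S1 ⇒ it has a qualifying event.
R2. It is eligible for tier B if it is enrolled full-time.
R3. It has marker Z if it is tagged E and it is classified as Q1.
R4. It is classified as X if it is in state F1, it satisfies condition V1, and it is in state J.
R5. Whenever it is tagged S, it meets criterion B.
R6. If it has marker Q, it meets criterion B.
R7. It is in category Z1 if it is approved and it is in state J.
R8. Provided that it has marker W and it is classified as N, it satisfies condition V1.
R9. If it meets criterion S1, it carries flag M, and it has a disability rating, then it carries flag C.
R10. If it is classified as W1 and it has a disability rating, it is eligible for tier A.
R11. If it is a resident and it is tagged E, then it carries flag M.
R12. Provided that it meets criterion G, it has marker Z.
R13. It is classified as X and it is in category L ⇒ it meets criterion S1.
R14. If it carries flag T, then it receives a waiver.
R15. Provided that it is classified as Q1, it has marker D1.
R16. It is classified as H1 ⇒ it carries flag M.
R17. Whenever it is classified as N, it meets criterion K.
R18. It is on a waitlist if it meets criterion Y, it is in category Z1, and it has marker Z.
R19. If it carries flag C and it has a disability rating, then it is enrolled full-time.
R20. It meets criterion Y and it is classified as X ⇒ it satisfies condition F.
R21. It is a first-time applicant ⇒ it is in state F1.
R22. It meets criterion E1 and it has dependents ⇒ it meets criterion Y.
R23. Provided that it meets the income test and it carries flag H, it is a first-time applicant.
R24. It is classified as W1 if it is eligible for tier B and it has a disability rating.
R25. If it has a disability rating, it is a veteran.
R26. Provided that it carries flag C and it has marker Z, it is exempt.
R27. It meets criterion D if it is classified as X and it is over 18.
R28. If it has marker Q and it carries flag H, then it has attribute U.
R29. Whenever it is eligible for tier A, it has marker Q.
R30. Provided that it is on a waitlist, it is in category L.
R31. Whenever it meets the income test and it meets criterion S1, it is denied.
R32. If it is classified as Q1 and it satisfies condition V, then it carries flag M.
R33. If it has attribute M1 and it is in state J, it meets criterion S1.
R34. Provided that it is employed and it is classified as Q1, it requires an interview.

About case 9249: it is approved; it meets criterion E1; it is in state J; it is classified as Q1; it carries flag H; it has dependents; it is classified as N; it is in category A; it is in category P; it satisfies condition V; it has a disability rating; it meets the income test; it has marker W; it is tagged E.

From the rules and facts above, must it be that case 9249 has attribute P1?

No

Forward chaining from the given facts derives: has marker Z, is in category Z1, satisfies condition V1, has marker D1, meets criterion K, meets criterion Y, is a first-time applicant, is a veteran, carries flag M, is on a waitlist, is in state F1, is in category L, is classified as X, meets criterion S1, satisfies condition F, is denied, has a qualifying event, carries flag C, is enrolled full-time, is exempt, is eligible for tier B, is classified as W1, is eligible for tier A, has marker Q, meets criterion B, has attribute U.
No rule has "it has attribute P1" as its conclusion, and it is not among the given facts.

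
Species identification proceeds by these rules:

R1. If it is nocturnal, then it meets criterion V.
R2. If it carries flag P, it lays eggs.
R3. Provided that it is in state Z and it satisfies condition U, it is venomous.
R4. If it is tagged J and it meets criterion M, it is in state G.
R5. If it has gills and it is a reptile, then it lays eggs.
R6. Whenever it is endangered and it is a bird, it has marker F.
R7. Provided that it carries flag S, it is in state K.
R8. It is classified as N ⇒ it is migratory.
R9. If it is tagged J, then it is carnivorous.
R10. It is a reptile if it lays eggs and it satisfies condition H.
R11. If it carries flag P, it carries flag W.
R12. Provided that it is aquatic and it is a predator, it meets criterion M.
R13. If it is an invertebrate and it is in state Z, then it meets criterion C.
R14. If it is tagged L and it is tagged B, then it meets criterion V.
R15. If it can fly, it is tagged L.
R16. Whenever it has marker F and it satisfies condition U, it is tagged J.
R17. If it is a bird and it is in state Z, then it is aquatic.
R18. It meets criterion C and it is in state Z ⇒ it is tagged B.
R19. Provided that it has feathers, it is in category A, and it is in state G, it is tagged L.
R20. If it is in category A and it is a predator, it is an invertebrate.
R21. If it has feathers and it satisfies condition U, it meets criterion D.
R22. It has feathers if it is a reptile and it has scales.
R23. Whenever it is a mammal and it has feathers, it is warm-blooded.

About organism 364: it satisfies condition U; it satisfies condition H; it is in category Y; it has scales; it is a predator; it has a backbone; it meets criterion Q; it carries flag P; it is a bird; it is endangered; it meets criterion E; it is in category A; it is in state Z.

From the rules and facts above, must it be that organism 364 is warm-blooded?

No

Forward chaining from the given facts derives: lays eggs, is venomous, has marker F, is a reptile, carries flag W, is tagged J, is aquatic, is an invertebrate, has feathers, is carnivorous, meets criterion M, meets criterion C, is tagged B, meets criterion D, is in state G, is tagged L, meets criterion V.
The only rule concluding "it is warm-blooded" is R23, which needs "it is a mammal"; that is never established.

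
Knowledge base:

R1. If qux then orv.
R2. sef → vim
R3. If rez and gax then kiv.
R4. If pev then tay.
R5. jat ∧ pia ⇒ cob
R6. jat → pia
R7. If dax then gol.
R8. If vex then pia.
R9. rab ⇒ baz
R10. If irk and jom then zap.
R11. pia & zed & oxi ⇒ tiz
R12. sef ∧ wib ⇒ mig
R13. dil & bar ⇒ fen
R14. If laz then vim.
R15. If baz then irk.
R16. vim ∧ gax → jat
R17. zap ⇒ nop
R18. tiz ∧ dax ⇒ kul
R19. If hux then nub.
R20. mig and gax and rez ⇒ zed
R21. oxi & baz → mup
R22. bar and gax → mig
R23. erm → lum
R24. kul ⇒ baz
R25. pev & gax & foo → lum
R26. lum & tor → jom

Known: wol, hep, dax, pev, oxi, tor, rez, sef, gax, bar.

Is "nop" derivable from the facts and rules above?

Forward chaining from the given facts derives: vim, kiv, tay, gol, jat, mig, pia, zed, cob, tiz, kul, baz, irk, mup.
The only rule concluding nop is R17, which needs zap; that is never established.

No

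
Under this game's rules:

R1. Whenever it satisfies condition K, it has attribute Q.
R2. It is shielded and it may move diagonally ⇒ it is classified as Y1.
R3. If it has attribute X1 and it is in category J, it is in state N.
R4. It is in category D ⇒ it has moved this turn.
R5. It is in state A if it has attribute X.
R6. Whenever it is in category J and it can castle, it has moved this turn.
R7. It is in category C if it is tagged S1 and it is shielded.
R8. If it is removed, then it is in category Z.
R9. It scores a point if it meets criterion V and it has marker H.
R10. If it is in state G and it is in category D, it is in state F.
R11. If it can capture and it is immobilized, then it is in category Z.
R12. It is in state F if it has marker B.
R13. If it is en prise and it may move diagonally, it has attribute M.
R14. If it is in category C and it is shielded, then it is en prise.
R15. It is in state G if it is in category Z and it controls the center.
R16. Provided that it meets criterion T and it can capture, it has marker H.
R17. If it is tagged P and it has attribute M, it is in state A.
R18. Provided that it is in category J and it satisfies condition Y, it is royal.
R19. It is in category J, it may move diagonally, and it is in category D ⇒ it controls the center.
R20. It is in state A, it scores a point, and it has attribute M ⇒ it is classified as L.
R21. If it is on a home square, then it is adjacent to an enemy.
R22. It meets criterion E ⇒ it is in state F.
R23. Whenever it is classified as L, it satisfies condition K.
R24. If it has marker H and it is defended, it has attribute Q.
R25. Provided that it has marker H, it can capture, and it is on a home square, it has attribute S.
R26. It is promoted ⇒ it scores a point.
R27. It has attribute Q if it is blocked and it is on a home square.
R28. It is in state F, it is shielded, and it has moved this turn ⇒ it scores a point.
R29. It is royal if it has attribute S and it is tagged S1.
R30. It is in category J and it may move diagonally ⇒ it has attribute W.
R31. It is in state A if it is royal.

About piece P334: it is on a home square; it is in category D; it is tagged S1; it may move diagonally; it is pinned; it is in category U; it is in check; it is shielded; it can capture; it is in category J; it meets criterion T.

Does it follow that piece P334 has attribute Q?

No

Forward chaining from the given facts derives: is classified as Y1, has moved this turn, is in category C, is en prise, has marker H, controls the center, is adjacent to an enemy, has attribute S, is royal, has attribute W, is in state A, has attribute M.
Rules concluding "it has attribute Q": R1 needs "it satisfies condition K"; R24 needs "it is defended"; R27 needs "it is blocked" — none of these are established.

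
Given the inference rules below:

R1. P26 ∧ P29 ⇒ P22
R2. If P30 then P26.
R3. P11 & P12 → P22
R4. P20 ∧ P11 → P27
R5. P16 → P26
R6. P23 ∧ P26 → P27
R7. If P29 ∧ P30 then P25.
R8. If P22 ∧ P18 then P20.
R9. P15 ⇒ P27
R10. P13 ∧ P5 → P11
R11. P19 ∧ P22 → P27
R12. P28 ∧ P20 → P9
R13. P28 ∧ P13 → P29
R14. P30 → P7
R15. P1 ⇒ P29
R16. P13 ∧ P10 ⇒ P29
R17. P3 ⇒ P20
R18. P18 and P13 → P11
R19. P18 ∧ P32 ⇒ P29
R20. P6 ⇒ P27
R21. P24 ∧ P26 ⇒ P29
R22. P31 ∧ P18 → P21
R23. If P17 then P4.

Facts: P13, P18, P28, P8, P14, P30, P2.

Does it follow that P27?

P26  (by R2: P30)
P29  (by R13: P28, P13)
P11  (by R18: P18, P13)
P22  (by R1: P26, P29)
P20  (by R8: P22, P18)
P27  (by R4: P20, P11)

Yes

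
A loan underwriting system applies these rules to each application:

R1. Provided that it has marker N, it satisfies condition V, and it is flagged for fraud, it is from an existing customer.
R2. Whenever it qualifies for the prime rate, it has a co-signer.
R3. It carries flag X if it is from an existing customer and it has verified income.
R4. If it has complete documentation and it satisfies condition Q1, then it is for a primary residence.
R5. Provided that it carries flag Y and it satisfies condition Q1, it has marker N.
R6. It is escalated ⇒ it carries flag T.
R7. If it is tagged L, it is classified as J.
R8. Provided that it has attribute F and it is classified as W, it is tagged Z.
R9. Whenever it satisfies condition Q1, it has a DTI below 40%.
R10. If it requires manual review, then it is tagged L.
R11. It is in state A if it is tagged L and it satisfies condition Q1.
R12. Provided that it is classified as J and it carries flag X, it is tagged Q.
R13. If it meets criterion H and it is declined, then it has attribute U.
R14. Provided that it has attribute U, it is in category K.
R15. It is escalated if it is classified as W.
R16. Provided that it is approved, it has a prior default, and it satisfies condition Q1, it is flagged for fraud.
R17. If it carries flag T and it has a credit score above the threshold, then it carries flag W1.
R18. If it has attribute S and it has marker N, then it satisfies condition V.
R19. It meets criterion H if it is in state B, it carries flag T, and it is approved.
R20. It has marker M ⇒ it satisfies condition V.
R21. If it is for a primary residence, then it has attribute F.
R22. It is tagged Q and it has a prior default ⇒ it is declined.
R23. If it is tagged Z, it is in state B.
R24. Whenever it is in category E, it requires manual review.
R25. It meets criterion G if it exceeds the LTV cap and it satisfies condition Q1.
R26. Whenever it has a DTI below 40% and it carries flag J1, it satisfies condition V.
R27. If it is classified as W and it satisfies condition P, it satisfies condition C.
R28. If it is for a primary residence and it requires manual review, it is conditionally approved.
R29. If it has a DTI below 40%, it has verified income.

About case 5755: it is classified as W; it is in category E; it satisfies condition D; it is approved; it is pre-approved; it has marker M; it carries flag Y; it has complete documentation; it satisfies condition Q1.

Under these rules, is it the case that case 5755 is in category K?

No

Forward chaining from the given facts derives: is for a primary residence, has marker N, has a DTI below 40%, is escalated, satisfies condition V, has attribute F, requires manual review, is conditionally approved, has verified income, carries flag T, is tagged Z, is tagged L, is in state A, is in state B, is classified as J, meets criterion H.
The only rule concluding "it is in category K" is R14, which needs "it has attribute U"; that is never established.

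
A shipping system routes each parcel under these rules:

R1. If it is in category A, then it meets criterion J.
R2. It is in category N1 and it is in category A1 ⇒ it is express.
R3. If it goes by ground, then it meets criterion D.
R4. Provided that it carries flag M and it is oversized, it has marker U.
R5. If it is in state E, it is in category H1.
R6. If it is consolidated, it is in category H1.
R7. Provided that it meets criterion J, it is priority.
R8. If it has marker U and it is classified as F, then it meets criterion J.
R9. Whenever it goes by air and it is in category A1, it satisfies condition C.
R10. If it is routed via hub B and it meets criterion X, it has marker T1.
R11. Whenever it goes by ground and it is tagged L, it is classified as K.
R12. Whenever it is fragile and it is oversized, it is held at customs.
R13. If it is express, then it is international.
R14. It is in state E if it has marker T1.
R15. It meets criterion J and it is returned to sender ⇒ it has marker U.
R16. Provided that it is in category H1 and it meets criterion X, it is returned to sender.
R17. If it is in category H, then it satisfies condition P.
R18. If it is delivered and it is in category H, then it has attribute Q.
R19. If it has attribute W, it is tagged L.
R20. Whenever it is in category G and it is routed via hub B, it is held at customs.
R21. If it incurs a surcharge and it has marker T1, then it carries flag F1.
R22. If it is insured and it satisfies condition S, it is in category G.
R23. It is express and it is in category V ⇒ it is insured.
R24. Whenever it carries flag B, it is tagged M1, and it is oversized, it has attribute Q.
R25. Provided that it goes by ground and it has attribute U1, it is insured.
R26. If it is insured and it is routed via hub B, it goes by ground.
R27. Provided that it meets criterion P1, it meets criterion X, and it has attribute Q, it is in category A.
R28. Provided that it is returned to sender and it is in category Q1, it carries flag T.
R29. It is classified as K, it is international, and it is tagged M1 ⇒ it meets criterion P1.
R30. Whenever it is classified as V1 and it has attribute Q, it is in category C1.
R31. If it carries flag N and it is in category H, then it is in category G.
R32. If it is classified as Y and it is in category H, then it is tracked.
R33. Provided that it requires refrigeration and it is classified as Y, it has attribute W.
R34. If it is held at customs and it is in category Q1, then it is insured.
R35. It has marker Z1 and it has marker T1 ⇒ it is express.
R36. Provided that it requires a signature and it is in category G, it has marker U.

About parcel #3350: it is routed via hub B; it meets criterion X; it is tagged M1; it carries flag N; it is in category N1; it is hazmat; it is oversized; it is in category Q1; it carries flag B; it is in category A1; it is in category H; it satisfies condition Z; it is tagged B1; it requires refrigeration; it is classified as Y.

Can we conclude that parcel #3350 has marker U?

By R2 (it is in category N1, it is in category A1): it is express.
By R10 (it is routed via hub B, it meets criterion X): it has marker T1.
By R13 (it is express): it is international.
By R14 (it has marker T1): it is in state E.
By R24 (it carries flag B, it is tagged M1, it is oversized): it has attribute Q.
By R31 (it carries flag N, it is in category H): it is in category G.
By R33 (it requires refrigeration, it is classified as Y): it has attribute W.
By R5 (it is in state E): it is in category H1.
By R16 (it is in category H1, it meets criterion X): it is returned to sender.
By R19 (it has attribute W): it is tagged L.
By R20 (it is in category G, it is routed via hub B): it is held at customs.
By R34 (it is held at customs, it is in category Q1): it is insured.
By R26 (it is insured, it is routed via hub B): it goes by ground.
By R11 (it goes by ground, it is tagged L): it is classified as K.
By R29 (it is classified as K, it is international, it is tagged M1): it meets criterion P1.
By R27 (it meets criterion P1, it meets criterion X, it has attribute Q): it is in category A.
By R1 (it is in category A): it meets criterion J.
By R15 (it meets criterion J, it is returned to sender): it has marker U.

Yes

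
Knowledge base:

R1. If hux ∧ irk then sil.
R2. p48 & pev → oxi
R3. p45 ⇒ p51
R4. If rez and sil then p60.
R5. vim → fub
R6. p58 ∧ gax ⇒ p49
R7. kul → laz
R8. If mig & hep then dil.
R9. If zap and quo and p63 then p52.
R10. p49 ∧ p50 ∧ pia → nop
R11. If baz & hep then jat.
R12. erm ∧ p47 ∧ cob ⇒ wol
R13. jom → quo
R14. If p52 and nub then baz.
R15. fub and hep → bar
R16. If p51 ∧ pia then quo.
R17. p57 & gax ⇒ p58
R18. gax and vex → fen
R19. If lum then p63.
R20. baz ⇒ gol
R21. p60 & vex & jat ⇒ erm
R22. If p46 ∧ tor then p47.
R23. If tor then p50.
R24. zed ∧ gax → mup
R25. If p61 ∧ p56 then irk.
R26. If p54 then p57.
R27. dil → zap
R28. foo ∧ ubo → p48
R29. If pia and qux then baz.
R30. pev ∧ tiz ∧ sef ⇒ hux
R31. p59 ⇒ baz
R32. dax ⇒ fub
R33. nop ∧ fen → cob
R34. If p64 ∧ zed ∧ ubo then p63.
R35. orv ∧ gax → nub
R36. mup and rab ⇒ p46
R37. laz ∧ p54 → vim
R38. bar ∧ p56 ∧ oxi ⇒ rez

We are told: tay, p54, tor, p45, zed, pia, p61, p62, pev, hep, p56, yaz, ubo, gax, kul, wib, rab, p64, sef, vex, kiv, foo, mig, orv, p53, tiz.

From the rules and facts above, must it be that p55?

No

Forward chaining from the given facts derives: p51, laz, dil, quo, fen, p50, mup, irk, p57, zap, p48, hux, p63, nub, p46, vim, sil, oxi, fub, p52, baz, bar, p58, gol, p47, rez, p60, p49, nop, jat, erm, cob, wol.
No rule has p55 as its conclusion, and it is not among the given facts.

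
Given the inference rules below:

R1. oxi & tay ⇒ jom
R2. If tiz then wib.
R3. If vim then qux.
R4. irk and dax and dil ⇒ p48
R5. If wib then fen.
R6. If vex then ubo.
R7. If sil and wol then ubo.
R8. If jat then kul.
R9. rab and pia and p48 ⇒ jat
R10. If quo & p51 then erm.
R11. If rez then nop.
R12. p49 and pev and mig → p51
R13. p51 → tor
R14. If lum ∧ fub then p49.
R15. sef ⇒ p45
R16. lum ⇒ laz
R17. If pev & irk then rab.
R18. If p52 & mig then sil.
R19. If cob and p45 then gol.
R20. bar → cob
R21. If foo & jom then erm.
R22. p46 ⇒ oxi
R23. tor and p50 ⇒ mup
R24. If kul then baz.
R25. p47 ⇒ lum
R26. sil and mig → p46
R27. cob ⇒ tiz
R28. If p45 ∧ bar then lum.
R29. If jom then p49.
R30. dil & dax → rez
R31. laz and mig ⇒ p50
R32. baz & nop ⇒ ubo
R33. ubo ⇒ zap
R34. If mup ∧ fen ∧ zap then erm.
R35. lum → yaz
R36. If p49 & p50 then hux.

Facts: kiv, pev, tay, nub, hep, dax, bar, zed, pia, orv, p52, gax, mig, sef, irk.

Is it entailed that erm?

No

Forward chaining from the given facts derives: p45, rab, sil, cob, p46, tiz, lum, yaz, wib, fen, laz, gol, oxi, p50, jom, p49, hux, p51, tor, mup.
Rules concluding erm: R10 needs quo; R21 needs foo; R34 needs zap — none of these are established.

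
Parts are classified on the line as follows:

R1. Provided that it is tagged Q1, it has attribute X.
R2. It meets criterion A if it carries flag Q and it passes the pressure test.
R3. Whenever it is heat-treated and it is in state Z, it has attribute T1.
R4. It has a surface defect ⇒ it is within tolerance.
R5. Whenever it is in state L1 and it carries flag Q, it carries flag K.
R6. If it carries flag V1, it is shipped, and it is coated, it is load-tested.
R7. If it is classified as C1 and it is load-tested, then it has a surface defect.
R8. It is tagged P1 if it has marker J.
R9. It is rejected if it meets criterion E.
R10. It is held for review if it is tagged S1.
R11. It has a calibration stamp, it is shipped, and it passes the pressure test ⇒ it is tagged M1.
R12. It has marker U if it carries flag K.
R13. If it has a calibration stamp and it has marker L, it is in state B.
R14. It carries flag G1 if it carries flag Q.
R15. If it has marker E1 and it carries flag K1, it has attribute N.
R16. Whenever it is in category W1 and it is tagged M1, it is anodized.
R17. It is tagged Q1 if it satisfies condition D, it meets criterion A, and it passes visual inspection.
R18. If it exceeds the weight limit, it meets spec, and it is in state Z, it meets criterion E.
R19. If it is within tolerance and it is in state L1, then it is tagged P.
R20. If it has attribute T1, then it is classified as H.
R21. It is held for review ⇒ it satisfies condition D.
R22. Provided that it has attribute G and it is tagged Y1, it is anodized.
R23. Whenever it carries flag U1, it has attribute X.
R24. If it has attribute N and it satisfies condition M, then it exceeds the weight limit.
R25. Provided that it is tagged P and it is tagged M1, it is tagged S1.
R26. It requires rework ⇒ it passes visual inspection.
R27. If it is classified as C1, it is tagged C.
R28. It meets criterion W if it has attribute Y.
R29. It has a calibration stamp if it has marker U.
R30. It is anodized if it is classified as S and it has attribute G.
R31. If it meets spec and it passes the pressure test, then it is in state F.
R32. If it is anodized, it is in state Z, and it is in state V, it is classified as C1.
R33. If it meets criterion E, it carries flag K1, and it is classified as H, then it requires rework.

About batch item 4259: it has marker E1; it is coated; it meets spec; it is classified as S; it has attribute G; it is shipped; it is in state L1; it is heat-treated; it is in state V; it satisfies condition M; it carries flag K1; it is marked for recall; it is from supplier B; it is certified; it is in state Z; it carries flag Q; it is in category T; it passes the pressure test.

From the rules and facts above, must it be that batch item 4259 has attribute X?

Forward chaining from the given facts derives: meets criterion A, has attribute T1, carries flag K, has marker U, carries flag G1, has attribute N, is classified as H, exceeds the weight limit, has a calibration stamp, is anodized, is in state F, is classified as C1, is tagged M1, meets criterion E, is tagged C, requires rework, is rejected, passes visual inspection.
Rules concluding "it has attribute X": R1 needs "it is tagged Q1"; R23 needs "it carries flag U1" — none of these are established.

No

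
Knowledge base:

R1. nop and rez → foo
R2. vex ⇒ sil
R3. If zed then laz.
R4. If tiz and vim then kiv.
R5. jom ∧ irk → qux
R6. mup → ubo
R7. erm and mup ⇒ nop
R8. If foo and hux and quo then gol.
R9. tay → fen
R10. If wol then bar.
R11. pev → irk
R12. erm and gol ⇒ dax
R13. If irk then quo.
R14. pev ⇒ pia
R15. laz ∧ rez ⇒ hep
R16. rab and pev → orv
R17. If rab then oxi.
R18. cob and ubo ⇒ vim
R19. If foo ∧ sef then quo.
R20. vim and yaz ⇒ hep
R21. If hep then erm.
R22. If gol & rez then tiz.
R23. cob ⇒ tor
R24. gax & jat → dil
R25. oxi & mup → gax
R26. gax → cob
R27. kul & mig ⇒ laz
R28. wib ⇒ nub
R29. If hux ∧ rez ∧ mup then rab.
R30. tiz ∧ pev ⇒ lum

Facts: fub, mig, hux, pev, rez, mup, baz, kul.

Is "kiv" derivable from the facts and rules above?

ubo  (by R6: mup)
irk  (by R11: pev)
quo  (by R13: irk)
laz  (by R27: kul, mig)
rab  (by R29: hux, rez, mup)
hep  (by R15: laz, rez)
oxi  (by R17: rab)
erm  (by R21: hep)
gax  (by R25: oxi, mup)
cob  (by R26: gax)
nop  (by R7: erm, mup)
vim  (by R18: cob, ubo)
foo  (by R1: nop, rez)
gol  (by R8: foo, hux, quo)
tiz  (by R22: gol, rez)
kiv  (by R4: tiz, vim)

Yes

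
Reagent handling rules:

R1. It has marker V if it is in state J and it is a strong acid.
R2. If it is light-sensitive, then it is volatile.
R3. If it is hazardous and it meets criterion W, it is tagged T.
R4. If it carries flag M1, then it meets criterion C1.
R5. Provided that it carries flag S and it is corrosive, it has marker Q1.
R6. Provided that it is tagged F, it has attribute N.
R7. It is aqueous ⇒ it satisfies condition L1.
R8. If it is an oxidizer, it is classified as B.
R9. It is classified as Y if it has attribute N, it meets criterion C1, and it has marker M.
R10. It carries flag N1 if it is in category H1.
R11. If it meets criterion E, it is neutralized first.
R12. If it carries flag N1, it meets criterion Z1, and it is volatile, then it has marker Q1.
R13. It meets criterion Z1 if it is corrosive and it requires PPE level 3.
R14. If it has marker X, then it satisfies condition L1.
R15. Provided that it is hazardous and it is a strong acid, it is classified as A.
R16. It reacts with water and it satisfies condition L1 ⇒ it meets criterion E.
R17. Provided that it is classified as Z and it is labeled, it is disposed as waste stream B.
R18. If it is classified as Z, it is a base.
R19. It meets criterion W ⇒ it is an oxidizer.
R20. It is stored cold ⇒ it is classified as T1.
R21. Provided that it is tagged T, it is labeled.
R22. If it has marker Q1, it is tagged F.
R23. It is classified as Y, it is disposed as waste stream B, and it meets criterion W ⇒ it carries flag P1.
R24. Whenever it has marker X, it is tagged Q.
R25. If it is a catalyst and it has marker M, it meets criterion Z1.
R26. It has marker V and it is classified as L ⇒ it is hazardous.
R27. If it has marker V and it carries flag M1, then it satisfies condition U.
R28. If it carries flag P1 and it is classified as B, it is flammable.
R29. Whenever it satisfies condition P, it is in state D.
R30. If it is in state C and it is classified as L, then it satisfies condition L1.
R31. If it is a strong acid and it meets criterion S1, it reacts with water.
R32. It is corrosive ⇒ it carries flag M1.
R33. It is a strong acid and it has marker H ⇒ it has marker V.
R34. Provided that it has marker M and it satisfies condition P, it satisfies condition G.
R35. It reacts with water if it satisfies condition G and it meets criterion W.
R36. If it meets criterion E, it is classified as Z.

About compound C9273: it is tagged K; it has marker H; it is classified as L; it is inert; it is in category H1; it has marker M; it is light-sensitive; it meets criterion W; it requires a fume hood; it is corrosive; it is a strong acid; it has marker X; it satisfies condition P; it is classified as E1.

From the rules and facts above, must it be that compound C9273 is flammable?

Forward chaining from the given facts derives: is volatile, carries flag N1, satisfies condition L1, is an oxidizer, is tagged Q, is in state D, carries flag M1, has marker V, satisfies condition G, reacts with water, meets criterion C1, is classified as B, meets criterion E, is hazardous, satisfies condition U, is classified as Z, is tagged T, is neutralized first, is classified as A, is a base, is labeled, is disposed as waste stream B.
The only rule concluding "it is flammable" is R28, which needs "it carries flag P1"; that is never established.

No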